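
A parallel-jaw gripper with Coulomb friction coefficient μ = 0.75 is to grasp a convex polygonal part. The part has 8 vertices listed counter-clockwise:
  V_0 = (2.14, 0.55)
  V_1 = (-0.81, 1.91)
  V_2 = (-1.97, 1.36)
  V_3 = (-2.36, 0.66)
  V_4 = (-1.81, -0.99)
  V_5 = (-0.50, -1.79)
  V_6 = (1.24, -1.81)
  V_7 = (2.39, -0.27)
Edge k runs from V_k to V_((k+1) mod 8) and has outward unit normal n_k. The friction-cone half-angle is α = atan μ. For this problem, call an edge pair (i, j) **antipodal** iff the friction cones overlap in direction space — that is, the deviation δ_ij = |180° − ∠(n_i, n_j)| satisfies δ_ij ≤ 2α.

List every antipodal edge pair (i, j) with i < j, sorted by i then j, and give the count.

α = atan 0.75 = 36.87°;  2α = 73.74°
n_0 = (+0.4187, +0.9081)
n_1 = (-0.4284, +0.9036)
n_2 = (-0.8736, +0.4867)
n_3 = (-0.9487, -0.3162)
n_4 = (-0.5212, -0.8534)
n_5 = (-0.0115, -0.9999)
n_6 = (+0.8012, -0.5983)
n_7 = (+0.9565, +0.2916)
  (0,1): δ = 129.88°  ·
  (0,2): δ = 94.37°  ·
  (0,3): δ = 46.81°  ✓
  (0,4): δ = 6.66°  ✓
  (0,5): δ = 24.09°  ✓
  (0,6): δ = 78.00°  ·
  (0,7): δ = 131.71°  ·
  (1,2): δ = 144.49°  ·
  (1,3): δ = 96.93°  ·
  (1,4): δ = 56.78°  ✓
  (1,5): δ = 26.03°  ✓
  (1,6): δ = 27.88°  ✓
  (1,7): δ = 81.59°  ·
  (2,3): δ = 132.44°  ·
  (2,4): δ = 92.29°  ·
  (2,5): δ = 61.53°  ✓
  (2,6): δ = 7.63°  ✓
  (2,7): δ = 46.08°  ✓
  (3,4): δ = 139.85°  ·
  (3,5): δ = 109.09°  ·
  (3,6): δ = 55.19°  ✓
  (3,7): δ = 1.48°  ✓
  (4,5): δ = 149.25°  ·
  (4,6): δ = 95.34°  ·
  (4,7): δ = 41.63°  ✓
  (5,6): δ = 126.09°  ·
  (5,7): δ = 72.39°  ✓
  (6,7): δ = 126.29°  ·
antipodal pairs: 13

count = 13; pairs: (0,3), (0,4), (0,5), (1,4), (1,5), (1,6), (2,5), (2,6), (2,7), (3,6), (3,7), (4,7), (5,7)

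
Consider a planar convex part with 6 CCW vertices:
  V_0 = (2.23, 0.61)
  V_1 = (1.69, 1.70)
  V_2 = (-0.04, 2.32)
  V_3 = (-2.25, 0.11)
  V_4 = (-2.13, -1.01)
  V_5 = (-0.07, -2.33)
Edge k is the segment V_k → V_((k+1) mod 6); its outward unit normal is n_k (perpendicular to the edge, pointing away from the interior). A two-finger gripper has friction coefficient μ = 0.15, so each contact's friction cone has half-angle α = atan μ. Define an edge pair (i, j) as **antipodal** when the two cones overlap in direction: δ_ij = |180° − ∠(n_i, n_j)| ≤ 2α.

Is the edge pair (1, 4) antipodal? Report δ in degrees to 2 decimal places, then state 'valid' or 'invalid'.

α = atan 0.15 = 8.53°;  2α = 17.06°
edge 1: e_1 = (-1.73, +0.62);  n_1 = (+0.3374, +0.9414)
edge 4: e_4 = (+2.06, -1.32);  n_4 = (-0.5395, -0.8420)
∠(n_1, n_4) = 167.07°
δ = |180° − 167.07°| = 12.93°
12.93° ≤ 2α = 17.06°  →  valid

δ = 12.93°, valid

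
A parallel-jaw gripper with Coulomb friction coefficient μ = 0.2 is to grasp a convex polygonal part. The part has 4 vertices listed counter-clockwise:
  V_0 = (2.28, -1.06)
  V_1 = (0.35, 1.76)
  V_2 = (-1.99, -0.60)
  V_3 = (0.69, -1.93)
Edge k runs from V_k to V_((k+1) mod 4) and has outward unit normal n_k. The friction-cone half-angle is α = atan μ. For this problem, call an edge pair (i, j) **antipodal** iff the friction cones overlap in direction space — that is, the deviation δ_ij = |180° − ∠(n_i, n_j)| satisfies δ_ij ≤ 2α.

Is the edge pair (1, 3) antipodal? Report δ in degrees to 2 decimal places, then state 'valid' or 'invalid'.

δ = 16.56°, valid

α = atan 0.2 = 11.31°;  2α = 22.62°
edge 1: e_1 = (-2.34, -2.36);  n_1 = (-0.7101, +0.7041)
edge 3: e_3 = (+1.59, +0.87);  n_3 = (+0.4800, -0.8773)
∠(n_1, n_3) = 163.44°
δ = |180° − 163.44°| = 16.56°
16.56° ≤ 2α = 22.62°  →  valid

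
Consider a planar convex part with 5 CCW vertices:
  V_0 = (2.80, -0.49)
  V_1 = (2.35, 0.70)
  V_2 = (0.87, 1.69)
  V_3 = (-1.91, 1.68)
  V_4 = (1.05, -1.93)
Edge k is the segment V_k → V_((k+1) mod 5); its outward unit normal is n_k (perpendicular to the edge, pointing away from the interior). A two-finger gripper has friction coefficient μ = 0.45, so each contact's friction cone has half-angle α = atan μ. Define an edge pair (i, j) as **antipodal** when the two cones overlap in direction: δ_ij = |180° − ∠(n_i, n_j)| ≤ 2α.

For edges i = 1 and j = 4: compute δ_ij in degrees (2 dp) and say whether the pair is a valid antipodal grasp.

δ = 73.23°, invalid

α = atan 0.45 = 24.23°;  2α = 48.46°
edge 1: e_1 = (-1.48, +0.99);  n_1 = (+0.5560, +0.8312)
edge 4: e_4 = (+1.75, +1.44);  n_4 = (+0.6354, -0.7722)
∠(n_1, n_4) = 106.77°
δ = |180° − 106.77°| = 73.23°
73.23° > 2α = 48.46°  →  invalid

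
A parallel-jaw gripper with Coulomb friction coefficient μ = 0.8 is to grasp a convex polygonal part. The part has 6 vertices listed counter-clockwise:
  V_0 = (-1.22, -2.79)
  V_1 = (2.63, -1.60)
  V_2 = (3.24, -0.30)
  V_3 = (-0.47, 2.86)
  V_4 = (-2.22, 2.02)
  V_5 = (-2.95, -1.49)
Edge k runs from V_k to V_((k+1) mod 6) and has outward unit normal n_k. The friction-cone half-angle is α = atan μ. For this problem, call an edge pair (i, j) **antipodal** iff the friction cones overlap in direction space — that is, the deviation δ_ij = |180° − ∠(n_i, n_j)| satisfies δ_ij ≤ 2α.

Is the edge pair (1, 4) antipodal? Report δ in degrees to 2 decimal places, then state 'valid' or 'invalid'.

δ = 13.39°, valid

α = atan 0.8 = 38.66°;  2α = 77.32°
edge 1: e_1 = (+0.61, +1.30);  n_1 = (+0.9053, -0.4248)
edge 4: e_4 = (-0.73, -3.51);  n_4 = (-0.9790, +0.2036)
∠(n_1, n_4) = 166.61°
δ = |180° − 166.61°| = 13.39°
13.39° ≤ 2α = 77.32°  →  valid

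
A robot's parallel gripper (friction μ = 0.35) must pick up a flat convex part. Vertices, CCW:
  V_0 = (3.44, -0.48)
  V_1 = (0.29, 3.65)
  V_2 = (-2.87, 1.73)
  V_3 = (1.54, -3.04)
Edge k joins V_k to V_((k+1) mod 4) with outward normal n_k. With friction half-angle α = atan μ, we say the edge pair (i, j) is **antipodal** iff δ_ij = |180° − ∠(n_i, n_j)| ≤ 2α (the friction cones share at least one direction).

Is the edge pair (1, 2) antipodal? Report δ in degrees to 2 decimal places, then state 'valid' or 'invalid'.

δ = 78.53°, invalid

α = atan 0.35 = 19.29°;  2α = 38.58°
edge 1: e_1 = (-3.16, -1.92);  n_1 = (-0.5193, +0.8546)
edge 2: e_2 = (+4.41, -4.77);  n_2 = (-0.7343, -0.6789)
∠(n_1, n_2) = 101.47°
δ = |180° − 101.47°| = 78.53°
78.53° > 2α = 38.58°  →  invalid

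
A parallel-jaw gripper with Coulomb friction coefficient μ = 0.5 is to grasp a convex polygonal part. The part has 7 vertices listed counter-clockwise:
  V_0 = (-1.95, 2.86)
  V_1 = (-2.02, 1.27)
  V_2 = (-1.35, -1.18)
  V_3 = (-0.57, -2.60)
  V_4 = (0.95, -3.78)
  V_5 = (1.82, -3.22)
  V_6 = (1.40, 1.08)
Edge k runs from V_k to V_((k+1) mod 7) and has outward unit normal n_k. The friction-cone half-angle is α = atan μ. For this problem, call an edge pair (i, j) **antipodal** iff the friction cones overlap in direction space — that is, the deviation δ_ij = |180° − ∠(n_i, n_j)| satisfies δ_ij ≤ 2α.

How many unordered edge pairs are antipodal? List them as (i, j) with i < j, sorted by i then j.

α = atan 0.5 = 26.57°;  2α = 53.13°
n_0 = (-0.9990, +0.0440)
n_1 = (-0.9646, -0.2638)
n_2 = (-0.8765, -0.4814)
n_3 = (-0.6132, -0.7899)
n_4 = (+0.5412, -0.8409)
n_5 = (+0.9953, +0.0972)
n_6 = (+0.4692, +0.8831)
  (0,1): δ = 162.18°  ·
  (0,2): δ = 148.70°  ·
  (0,3): δ = 125.30°  ·
  (0,4): δ = 54.71°  ·
  (0,5): δ = 8.10°  ✓
  (0,6): δ = 64.54°  ·
  (1,2): δ = 166.51°  ·
  (1,3): δ = 143.12°  ·
  (1,4): δ = 72.53°  ·
  (1,5): δ = 9.72°  ✓
  (1,6): δ = 46.72°  ✓
  (2,3): δ = 156.60°  ·
  (2,4): δ = 86.01°  ·
  (2,5): δ = 23.20°  ✓
  (2,6): δ = 33.24°  ✓
  (3,4): δ = 109.41°  ·
  (3,5): δ = 46.60°  ✓
  (3,6): δ = 9.84°  ✓
  (4,5): δ = 117.19°  ·
  (4,6): δ = 60.75°  ·
  (5,6): δ = 123.56°  ·
antipodal pairs: 7

count = 7; pairs: (0,5), (1,5), (1,6), (2,5), (2,6), (3,5), (3,6)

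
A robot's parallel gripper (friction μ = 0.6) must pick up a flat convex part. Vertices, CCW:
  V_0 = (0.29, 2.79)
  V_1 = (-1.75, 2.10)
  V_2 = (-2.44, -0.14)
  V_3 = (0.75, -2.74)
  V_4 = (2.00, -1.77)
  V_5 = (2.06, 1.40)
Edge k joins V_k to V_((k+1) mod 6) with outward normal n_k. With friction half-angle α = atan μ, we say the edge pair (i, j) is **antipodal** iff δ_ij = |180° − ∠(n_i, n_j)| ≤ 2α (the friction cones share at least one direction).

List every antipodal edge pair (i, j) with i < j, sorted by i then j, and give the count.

α = atan 0.6 = 30.96°;  2α = 61.93°
n_0 = (-0.3204, +0.9473)
n_1 = (-0.9557, +0.2944)
n_2 = (-0.6318, -0.7751)
n_3 = (+0.6131, -0.7900)
n_4 = (+0.9998, -0.0189)
n_5 = (+0.6176, +0.7865)
  (0,1): δ = 125.81°  ·
  (0,2): δ = 57.87°  ✓
  (0,3): δ = 19.12°  ✓
  (0,4): δ = 70.23°  ·
  (0,5): δ = 123.17°  ·
  (1,2): δ = 112.06°  ·
  (1,3): δ = 35.07°  ✓
  (1,4): δ = 16.04°  ✓
  (1,5): δ = 68.98°  ·
  (2,3): δ = 103.01°  ·
  (2,4): δ = 51.90°  ✓
  (2,5): δ = 1.04°  ✓
  (3,4): δ = 128.90°  ·
  (3,5): δ = 75.95°  ·
  (4,5): δ = 127.06°  ·
antipodal pairs: 6

count = 6; pairs: (0,2), (0,3), (1,3), (1,4), (2,4), (2,5)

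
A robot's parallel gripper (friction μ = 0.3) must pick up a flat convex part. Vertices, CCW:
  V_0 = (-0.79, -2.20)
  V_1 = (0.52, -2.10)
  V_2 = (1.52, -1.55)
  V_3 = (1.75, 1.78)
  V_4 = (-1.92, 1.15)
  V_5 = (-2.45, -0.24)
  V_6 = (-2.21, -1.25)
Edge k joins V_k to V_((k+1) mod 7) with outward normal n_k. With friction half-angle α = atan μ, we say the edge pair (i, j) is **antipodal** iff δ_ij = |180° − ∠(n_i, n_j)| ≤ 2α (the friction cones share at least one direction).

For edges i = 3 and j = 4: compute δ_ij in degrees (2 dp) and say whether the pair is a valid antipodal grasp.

δ = 120.61°, invalid

α = atan 0.3 = 16.70°;  2α = 33.40°
edge 3: e_3 = (-3.67, -0.63);  n_3 = (-0.1692, +0.9856)
edge 4: e_4 = (-0.53, -1.39);  n_4 = (-0.9344, +0.3563)
∠(n_3, n_4) = 59.39°
δ = |180° − 59.39°| = 120.61°
120.61° > 2α = 33.40°  →  invalid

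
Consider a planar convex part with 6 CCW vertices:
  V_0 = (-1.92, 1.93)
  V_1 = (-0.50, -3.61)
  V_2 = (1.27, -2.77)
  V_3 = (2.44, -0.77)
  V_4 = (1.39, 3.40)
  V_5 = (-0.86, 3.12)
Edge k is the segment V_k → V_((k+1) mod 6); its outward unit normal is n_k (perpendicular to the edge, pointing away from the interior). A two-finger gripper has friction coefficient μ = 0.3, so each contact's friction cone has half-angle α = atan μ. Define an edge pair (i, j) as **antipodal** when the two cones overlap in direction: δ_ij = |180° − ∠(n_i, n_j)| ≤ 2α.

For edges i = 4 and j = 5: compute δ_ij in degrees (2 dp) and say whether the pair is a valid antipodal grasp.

α = atan 0.3 = 16.70°;  2α = 33.40°
edge 4: e_4 = (-2.25, -0.28);  n_4 = (-0.1235, +0.9923)
edge 5: e_5 = (-1.06, -1.19);  n_5 = (-0.7467, +0.6651)
∠(n_4, n_5) = 41.21°
δ = |180° − 41.21°| = 138.79°
138.79° > 2α = 33.40°  →  invalid

δ = 138.79°, invalid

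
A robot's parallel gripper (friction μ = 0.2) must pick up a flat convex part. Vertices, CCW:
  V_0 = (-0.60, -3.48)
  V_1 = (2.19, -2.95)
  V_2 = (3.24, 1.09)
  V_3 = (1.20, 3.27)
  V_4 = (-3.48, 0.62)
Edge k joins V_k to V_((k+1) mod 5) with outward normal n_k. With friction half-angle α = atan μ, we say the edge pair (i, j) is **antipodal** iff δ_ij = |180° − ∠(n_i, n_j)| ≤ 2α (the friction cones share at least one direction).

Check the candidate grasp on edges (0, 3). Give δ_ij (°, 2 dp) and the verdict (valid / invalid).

α = atan 0.2 = 11.31°;  2α = 22.62°
edge 0: e_0 = (+2.79, +0.53);  n_0 = (+0.1866, -0.9824)
edge 3: e_3 = (-4.68, -2.65);  n_3 = (-0.4927, +0.8702)
∠(n_0, n_3) = 161.24°
δ = |180° − 161.24°| = 18.76°
18.76° ≤ 2α = 22.62°  →  valid

δ = 18.76°, valid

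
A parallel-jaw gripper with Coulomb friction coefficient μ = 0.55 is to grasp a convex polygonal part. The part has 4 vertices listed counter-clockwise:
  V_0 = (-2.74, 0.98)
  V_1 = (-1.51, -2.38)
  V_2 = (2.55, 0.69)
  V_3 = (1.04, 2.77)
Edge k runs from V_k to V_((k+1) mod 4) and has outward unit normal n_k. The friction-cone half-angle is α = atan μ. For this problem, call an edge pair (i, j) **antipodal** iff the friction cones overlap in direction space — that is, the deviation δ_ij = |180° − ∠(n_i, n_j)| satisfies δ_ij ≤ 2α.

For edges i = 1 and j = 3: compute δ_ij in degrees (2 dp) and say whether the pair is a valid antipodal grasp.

δ = 11.76°, valid

α = atan 0.55 = 28.81°;  2α = 57.62°
edge 1: e_1 = (+4.06, +3.07);  n_1 = (+0.6031, -0.7976)
edge 3: e_3 = (-3.78, -1.79);  n_3 = (-0.4280, +0.9038)
∠(n_1, n_3) = 168.24°
δ = |180° − 168.24°| = 11.76°
11.76° ≤ 2α = 57.62°  →  valid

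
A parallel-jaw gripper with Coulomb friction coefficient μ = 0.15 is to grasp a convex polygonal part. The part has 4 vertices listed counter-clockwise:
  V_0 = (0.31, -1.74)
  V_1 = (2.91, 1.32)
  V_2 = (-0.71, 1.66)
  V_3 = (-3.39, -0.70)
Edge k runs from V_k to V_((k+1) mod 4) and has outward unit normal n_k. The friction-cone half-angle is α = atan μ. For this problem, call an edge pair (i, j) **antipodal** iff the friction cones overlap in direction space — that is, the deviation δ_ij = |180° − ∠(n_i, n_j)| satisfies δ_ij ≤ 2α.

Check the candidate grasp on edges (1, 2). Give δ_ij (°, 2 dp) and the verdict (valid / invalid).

α = atan 0.15 = 8.53°;  2α = 17.06°
edge 1: e_1 = (-3.62, +0.34);  n_1 = (+0.0935, +0.9956)
edge 2: e_2 = (-2.68, -2.36);  n_2 = (-0.6609, +0.7505)
∠(n_1, n_2) = 46.73°
δ = |180° − 46.73°| = 133.27°
133.27° > 2α = 17.06°  →  invalid

δ = 133.27°, invalid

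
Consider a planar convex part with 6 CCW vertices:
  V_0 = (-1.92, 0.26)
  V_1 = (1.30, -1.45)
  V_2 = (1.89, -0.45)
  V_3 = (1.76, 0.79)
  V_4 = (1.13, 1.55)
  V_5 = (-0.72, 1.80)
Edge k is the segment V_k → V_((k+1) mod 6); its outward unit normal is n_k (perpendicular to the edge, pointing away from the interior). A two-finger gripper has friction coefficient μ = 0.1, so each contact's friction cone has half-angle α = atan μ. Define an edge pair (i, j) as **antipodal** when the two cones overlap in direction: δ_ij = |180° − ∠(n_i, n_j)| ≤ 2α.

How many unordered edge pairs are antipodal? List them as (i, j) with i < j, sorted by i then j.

count = 1; pairs: (1,5)

α = atan 0.1 = 5.71°;  2α = 11.42°
n_0 = (-0.4690, -0.8832)
n_1 = (+0.8613, -0.5081)
n_2 = (+0.9945, +0.1043)
n_3 = (+0.7699, +0.6382)
n_4 = (+0.1339, +0.9910)
n_5 = (-0.7888, +0.6146)
  (0,1): δ = 92.57°  ·
  (0,2): δ = 56.04°  ·
  (0,3): δ = 22.37°  ·
  (0,4): δ = 20.27°  ·
  (0,5): δ = 80.04°  ·
  (1,2): δ = 143.47°  ·
  (1,3): δ = 109.80°  ·
  (1,4): δ = 67.16°  ·
  (1,5): δ = 7.39°  ✓
  (2,3): δ = 146.33°  ·
  (2,4): δ = 103.68°  ·
  (2,5): δ = 43.91°  ·
  (3,4): δ = 137.35°  ·
  (3,5): δ = 77.58°  ·
  (4,5): δ = 120.23°  ·
antipodal pairs: 1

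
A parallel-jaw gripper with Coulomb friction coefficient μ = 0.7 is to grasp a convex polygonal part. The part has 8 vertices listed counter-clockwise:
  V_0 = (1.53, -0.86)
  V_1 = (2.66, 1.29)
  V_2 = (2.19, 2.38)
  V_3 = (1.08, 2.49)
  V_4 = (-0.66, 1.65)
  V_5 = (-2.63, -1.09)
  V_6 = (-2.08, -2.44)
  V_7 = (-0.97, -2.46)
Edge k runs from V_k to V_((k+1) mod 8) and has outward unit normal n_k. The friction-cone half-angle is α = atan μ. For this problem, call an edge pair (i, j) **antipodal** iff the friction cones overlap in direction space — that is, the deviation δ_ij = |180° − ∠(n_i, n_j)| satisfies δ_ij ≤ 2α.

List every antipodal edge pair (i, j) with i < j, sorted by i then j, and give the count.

count = 14; pairs: (0,2), (0,3), (0,4), (0,5), (1,4), (1,5), (1,6), (2,5), (2,6), (2,7), (3,6), (3,7), (4,6), (4,7)

α = atan 0.7 = 34.99°;  2α = 69.98°
n_0 = (+0.8852, -0.4652)
n_1 = (+0.9183, +0.3960)
n_2 = (+0.0986, +0.9951)
n_3 = (-0.4347, +0.9006)
n_4 = (-0.8119, +0.5838)
n_5 = (-0.9261, -0.3773)
n_6 = (-0.0180, -0.9998)
n_7 = (+0.5391, -0.8423)
  (0,1): δ = 128.95°  ·
  (0,2): δ = 67.93°  ✓
  (0,3): δ = 36.51°  ✓
  (0,4): δ = 7.99°  ✓
  (0,5): δ = 49.89°  ✓
  (0,6): δ = 116.69°  ·
  (0,7): δ = 150.34°  ·
  (1,2): δ = 118.98°  ·
  (1,3): δ = 87.56°  ·
  (1,4): δ = 59.04°  ✓
  (1,5): δ = 1.16°  ✓
  (1,6): δ = 65.64°  ✓
  (1,7): δ = 99.29°  ·
  (2,3): δ = 148.57°  ·
  (2,4): δ = 120.06°  ·
  (2,5): δ = 62.17°  ✓
  (2,6): δ = 4.63°  ✓
  (2,7): δ = 38.28°  ✓
  (3,4): δ = 151.48°  ·
  (3,5): δ = 93.60°  ·
  (3,6): δ = 26.80°  ✓
  (3,7): δ = 6.85°  ✓
  (4,5): δ = 122.12°  ·
  (4,6): δ = 55.32°  ✓
  (4,7): δ = 21.67°  ✓
  (5,6): δ = 113.20°  ·
  (5,7): δ = 79.55°  ·
  (6,7): δ = 146.35°  ·
antipodal pairs: 14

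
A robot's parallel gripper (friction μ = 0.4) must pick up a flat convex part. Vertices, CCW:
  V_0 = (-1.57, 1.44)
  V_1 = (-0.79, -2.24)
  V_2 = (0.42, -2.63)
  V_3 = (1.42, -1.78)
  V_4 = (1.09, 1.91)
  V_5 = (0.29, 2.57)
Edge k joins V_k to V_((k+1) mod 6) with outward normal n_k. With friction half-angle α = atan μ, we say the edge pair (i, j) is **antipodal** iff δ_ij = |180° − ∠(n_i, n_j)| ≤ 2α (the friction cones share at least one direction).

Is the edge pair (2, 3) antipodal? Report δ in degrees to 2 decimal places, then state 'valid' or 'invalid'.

α = atan 0.4 = 21.80°;  2α = 43.60°
edge 2: e_2 = (+1.00, +0.85);  n_2 = (+0.6476, -0.7619)
edge 3: e_3 = (-0.33, +3.69);  n_3 = (+0.9960, +0.0891)
∠(n_2, n_3) = 54.75°
δ = |180° − 54.75°| = 125.25°
125.25° > 2α = 43.60°  →  invalid

δ = 125.25°, invalid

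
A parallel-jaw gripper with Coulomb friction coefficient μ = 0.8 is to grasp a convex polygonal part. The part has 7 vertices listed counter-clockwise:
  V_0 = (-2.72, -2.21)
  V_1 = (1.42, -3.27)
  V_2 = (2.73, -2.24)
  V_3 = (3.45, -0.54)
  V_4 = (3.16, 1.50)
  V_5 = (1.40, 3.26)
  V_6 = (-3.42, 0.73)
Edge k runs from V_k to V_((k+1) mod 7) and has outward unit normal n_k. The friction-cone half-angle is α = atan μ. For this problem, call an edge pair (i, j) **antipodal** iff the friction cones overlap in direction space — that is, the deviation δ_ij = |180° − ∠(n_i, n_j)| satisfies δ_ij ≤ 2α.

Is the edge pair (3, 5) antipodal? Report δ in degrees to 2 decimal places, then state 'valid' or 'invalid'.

α = atan 0.8 = 38.66°;  2α = 77.32°
edge 3: e_3 = (-0.29, +2.04);  n_3 = (+0.9900, +0.1407)
edge 5: e_5 = (-4.82, -2.53);  n_5 = (-0.4648, +0.8854)
∠(n_3, n_5) = 109.60°
δ = |180° − 109.60°| = 70.40°
70.40° ≤ 2α = 77.32°  →  valid

δ = 70.40°, valid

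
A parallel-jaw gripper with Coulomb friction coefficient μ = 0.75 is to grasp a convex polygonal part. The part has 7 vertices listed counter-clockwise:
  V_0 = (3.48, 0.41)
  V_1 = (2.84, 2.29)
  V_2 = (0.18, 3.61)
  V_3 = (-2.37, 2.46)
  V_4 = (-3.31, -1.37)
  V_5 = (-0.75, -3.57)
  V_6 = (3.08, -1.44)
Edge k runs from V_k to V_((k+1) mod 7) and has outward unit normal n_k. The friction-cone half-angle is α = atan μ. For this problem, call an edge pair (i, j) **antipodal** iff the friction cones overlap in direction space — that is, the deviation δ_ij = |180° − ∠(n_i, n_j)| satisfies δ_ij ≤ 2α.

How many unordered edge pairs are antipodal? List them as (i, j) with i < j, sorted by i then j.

count = 10; pairs: (0,3), (0,4), (1,4), (1,5), (2,4), (2,5), (2,6), (3,5), (3,6), (4,6)

α = atan 0.75 = 36.87°;  2α = 73.74°
n_0 = (+0.9466, +0.3223)
n_1 = (+0.4445, +0.8958)
n_2 = (-0.4111, +0.9116)
n_3 = (-0.9712, +0.2384)
n_4 = (-0.6518, -0.7584)
n_5 = (+0.4860, -0.8739)
n_6 = (+0.9774, -0.2113)
  (0,1): δ = 135.19°  ·
  (0,2): δ = 84.53°  ·
  (0,3): δ = 32.59°  ✓
  (0,4): δ = 30.53°  ✓
  (0,5): δ = 100.28°  ·
  (0,6): δ = 149.00°  ·
  (1,2): δ = 129.33°  ·
  (1,3): δ = 77.40°  ·
  (1,4): δ = 14.28°  ✓
  (1,5): δ = 55.47°  ✓
  (1,6): δ = 104.19°  ·
  (2,3): δ = 128.06°  ·
  (2,4): δ = 64.95°  ✓
  (2,5): δ = 4.81°  ✓
  (2,6): δ = 53.53°  ✓
  (3,4): δ = 116.89°  ·
  (3,5): δ = 47.13°  ✓
  (3,6): δ = 1.59°  ✓
  (4,5): δ = 110.25°  ·
  (4,6): δ = 61.53°  ✓
  (5,6): δ = 131.28°  ·
antipodal pairs: 10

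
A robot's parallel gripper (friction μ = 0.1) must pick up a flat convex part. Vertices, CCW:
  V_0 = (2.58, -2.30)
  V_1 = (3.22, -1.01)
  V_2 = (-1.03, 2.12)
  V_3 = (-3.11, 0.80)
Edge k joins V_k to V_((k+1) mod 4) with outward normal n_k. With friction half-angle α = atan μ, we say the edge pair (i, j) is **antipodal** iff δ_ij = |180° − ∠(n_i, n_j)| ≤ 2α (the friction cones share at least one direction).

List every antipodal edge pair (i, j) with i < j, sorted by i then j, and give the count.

α = atan 0.1 = 5.71°;  2α = 11.42°
n_0 = (+0.8958, -0.4444)
n_1 = (+0.5930, +0.8052)
n_2 = (-0.5358, +0.8443)
n_3 = (-0.4784, -0.8781)
  (0,1): δ = 99.98°  ·
  (0,2): δ = 31.21°  ·
  (0,3): δ = 87.80°  ·
  (1,2): δ = 111.23°  ·
  (1,3): δ = 7.79°  ✓
  (2,3): δ = 60.98°  ·
antipodal pairs: 1

count = 1; pairs: (1,3)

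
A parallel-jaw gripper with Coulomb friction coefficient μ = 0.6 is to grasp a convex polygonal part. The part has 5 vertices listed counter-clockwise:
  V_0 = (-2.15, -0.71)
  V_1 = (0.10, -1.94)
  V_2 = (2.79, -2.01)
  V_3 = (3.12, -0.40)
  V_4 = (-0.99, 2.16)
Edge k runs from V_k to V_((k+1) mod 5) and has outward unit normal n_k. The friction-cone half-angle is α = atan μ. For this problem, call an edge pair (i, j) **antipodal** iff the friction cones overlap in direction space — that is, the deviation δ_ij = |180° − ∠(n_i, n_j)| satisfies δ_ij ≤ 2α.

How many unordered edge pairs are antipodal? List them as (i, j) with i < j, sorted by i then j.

α = atan 0.6 = 30.96°;  2α = 61.93°
n_0 = (-0.4797, -0.8774)
n_1 = (-0.0260, -0.9997)
n_2 = (+0.9796, -0.2008)
n_3 = (+0.5287, +0.8488)
n_4 = (-0.9271, +0.3747)
  (0,1): δ = 152.83°  ·
  (0,2): δ = 72.92°  ·
  (0,3): δ = 3.25°  ✓
  (0,4): δ = 96.66°  ·
  (1,2): δ = 100.09°  ·
  (1,3): δ = 30.43°  ✓
  (1,4): δ = 69.48°  ·
  (2,3): δ = 110.33°  ·
  (2,4): δ = 10.42°  ✓
  (3,4): δ = 80.09°  ·
antipodal pairs: 3

count = 3; pairs: (0,3), (1,3), (2,4)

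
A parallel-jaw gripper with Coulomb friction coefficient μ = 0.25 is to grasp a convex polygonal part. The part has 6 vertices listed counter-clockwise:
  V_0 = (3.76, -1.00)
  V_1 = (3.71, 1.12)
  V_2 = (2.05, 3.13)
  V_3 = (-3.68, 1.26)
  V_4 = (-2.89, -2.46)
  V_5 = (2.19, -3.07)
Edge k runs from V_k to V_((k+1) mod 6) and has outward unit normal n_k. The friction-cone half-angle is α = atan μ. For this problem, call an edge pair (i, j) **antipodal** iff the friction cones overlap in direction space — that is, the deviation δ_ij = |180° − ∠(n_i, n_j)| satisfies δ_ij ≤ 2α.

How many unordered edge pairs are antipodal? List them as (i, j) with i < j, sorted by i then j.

count = 3; pairs: (0,3), (1,3), (2,4)

α = atan 0.25 = 14.04°;  2α = 28.07°
n_0 = (+0.9997, +0.0236)
n_1 = (+0.7710, +0.6368)
n_2 = (-0.3102, +0.9507)
n_3 = (-0.9782, -0.2077)
n_4 = (-0.1192, -0.9929)
n_5 = (+0.7968, -0.6043)
  (0,1): δ = 141.80°  ·
  (0,2): δ = 73.28°  ·
  (0,3): δ = 10.64°  ✓
  (0,4): δ = 81.80°  ·
  (0,5): δ = 141.47°  ·
  (1,2): δ = 111.48°  ·
  (1,3): δ = 27.56°  ✓
  (1,4): δ = 43.60°  ·
  (1,5): δ = 103.27°  ·
  (2,3): δ = 96.08°  ·
  (2,4): δ = 24.92°  ✓
  (2,5): δ = 34.75°  ·
  (3,4): δ = 108.84°  ·
  (3,5): δ = 49.17°  ·
  (4,5): δ = 120.33°  ·
antipodal pairs: 3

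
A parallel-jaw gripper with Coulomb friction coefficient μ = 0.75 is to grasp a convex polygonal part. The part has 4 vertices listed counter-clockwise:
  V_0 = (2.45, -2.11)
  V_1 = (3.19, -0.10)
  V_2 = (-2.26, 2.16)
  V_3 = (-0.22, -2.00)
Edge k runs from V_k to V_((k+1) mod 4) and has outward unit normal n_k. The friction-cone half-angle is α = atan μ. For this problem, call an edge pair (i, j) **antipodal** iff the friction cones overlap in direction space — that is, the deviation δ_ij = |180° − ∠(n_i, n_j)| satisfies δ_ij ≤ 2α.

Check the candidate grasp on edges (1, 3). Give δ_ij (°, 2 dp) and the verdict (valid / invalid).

δ = 20.16°, valid

α = atan 0.75 = 36.87°;  2α = 73.74°
edge 1: e_1 = (-5.45, +2.26);  n_1 = (+0.3831, +0.9237)
edge 3: e_3 = (+2.67, -0.11);  n_3 = (-0.0412, -0.9992)
∠(n_1, n_3) = 159.84°
δ = |180° − 159.84°| = 20.16°
20.16° ≤ 2α = 73.74°  →  valid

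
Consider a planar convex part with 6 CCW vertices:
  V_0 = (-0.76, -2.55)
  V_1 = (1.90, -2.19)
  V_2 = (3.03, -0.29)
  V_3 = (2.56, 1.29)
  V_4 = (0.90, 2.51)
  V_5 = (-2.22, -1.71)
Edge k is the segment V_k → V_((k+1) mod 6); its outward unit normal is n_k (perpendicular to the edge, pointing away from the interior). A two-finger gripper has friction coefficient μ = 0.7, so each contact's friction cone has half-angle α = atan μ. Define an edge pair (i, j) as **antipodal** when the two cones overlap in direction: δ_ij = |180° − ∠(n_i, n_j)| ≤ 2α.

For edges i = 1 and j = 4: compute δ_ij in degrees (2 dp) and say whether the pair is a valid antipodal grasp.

α = atan 0.7 = 34.99°;  2α = 69.98°
edge 1: e_1 = (+1.13, +1.90);  n_1 = (+0.8595, -0.5112)
edge 4: e_4 = (-3.12, -4.22);  n_4 = (-0.8041, +0.5945)
∠(n_1, n_4) = 174.26°
δ = |180° − 174.26°| = 5.74°
5.74° ≤ 2α = 69.98°  →  valid

δ = 5.74°, valid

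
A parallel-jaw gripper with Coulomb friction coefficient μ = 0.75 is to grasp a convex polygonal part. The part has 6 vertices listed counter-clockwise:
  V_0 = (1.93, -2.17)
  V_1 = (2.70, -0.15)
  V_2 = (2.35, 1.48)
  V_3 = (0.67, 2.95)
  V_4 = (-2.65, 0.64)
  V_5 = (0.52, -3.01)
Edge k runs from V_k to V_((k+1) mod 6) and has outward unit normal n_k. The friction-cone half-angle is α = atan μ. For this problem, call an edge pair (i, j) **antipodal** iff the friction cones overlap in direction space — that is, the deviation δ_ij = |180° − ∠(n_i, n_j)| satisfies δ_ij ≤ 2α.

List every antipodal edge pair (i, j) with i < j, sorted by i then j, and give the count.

α = atan 0.75 = 36.87°;  2α = 73.74°
n_0 = (+0.9344, -0.3562)
n_1 = (+0.9777, +0.2099)
n_2 = (+0.6585, +0.7526)
n_3 = (-0.5711, +0.8209)
n_4 = (-0.7550, -0.6557)
n_5 = (+0.5118, -0.8591)
  (0,1): δ = 147.01°  ·
  (0,2): δ = 110.32°  ·
  (0,3): δ = 34.30°  ✓
  (0,4): δ = 61.84°  ✓
  (0,5): δ = 141.65°  ·
  (1,2): δ = 143.30°  ·
  (1,3): δ = 67.29°  ✓
  (1,4): δ = 28.86°  ✓
  (1,5): δ = 108.67°  ·
  (2,3): δ = 103.98°  ·
  (2,4): δ = 7.84°  ✓
  (2,5): δ = 71.97°  ✓
  (3,4): δ = 83.86°  ·
  (3,5): δ = 4.05°  ✓
  (4,5): δ = 100.19°  ·
antipodal pairs: 7

count = 7; pairs: (0,3), (0,4), (1,3), (1,4), (2,4), (2,5), (3,5)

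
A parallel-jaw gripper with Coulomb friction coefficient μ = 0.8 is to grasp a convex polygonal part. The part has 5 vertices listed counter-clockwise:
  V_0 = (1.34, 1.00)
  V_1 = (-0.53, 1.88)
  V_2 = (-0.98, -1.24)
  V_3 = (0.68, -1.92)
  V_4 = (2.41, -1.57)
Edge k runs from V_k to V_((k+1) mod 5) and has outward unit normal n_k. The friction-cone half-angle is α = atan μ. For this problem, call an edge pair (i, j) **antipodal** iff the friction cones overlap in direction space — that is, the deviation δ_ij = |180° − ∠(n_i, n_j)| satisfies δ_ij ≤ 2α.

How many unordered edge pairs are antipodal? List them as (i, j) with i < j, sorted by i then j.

count = 6; pairs: (0,1), (0,2), (0,3), (1,3), (1,4), (2,4)

α = atan 0.8 = 38.66°;  2α = 77.32°
n_0 = (+0.4258, +0.9048)
n_1 = (-0.9898, +0.1428)
n_2 = (-0.3791, -0.9254)
n_3 = (+0.1983, -0.9801)
n_4 = (+0.9232, +0.3844)
  (0,1): δ = 73.01°  ✓
  (0,2): δ = 2.93°  ✓
  (0,3): δ = 36.64°  ✓
  (0,4): δ = 137.81°  ·
  (1,2): δ = 104.07°  ·
  (1,3): δ = 70.36°  ✓
  (1,4): δ = 30.81°  ✓
  (2,3): δ = 146.29°  ·
  (2,4): δ = 45.12°  ✓
  (3,4): δ = 78.83°  ·
antipodal pairs: 6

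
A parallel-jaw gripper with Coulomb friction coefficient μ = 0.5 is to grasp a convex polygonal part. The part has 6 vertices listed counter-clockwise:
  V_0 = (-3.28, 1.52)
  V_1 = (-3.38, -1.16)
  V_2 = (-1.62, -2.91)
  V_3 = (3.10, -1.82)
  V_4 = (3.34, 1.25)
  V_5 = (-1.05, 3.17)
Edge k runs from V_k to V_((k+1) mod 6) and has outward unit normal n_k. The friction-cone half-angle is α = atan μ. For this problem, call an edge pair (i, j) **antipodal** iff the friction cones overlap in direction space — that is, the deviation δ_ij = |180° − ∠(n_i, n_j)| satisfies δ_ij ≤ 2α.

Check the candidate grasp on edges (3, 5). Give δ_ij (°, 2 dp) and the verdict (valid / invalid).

α = atan 0.5 = 26.57°;  2α = 53.13°
edge 3: e_3 = (+0.24, +3.07);  n_3 = (+0.9970, -0.0779)
edge 5: e_5 = (-2.23, -1.65);  n_5 = (-0.5948, +0.8039)
∠(n_3, n_5) = 130.97°
δ = |180° − 130.97°| = 49.03°
49.03° ≤ 2α = 53.13°  →  valid

δ = 49.03°, valid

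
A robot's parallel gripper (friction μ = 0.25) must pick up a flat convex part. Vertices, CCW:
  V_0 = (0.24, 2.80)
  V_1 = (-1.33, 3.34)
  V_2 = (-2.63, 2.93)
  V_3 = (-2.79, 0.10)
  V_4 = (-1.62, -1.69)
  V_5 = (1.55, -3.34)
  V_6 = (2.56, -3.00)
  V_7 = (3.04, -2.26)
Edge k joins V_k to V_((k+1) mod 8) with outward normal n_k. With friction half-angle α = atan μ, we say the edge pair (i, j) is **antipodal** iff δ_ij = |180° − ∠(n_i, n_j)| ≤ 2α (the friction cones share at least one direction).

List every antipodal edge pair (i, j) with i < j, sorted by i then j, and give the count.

count = 3; pairs: (0,4), (1,5), (3,7)

α = atan 0.25 = 14.04°;  2α = 28.07°
n_0 = (+0.3252, +0.9456)
n_1 = (-0.3008, +0.9537)
n_2 = (-0.9984, +0.0564)
n_3 = (-0.8371, -0.5471)
n_4 = (-0.4617, -0.8870)
n_5 = (+0.3190, -0.9477)
n_6 = (+0.8390, -0.5442)
n_7 = (+0.8750, +0.4842)
  (0,1): δ = 143.51°  ·
  (0,2): δ = 74.26°  ·
  (0,3): δ = 37.85°  ·
  (0,4): δ = 8.52°  ✓
  (0,5): δ = 37.59°  ·
  (0,6): δ = 76.01°  ·
  (0,7): δ = 137.94°  ·
  (1,2): δ = 110.74°  ·
  (1,3): δ = 74.33°  ·
  (1,4): δ = 45.00°  ·
  (1,5): δ = 1.10°  ✓
  (1,6): δ = 39.53°  ·
  (1,7): δ = 101.45°  ·
  (2,3): δ = 143.59°  ·
  (2,4): δ = 114.26°  ·
  (2,5): δ = 68.16°  ·
  (2,6): δ = 29.73°  ·
  (2,7): δ = 32.19°  ·
  (3,4): δ = 150.67°  ·
  (3,5): δ = 104.56°  ·
  (3,6): δ = 66.14°  ·
  (3,7): δ = 4.21°  ✓
  (4,5): δ = 133.90°  ·
  (4,6): δ = 95.47°  ·
  (4,7): δ = 33.54°  ·
  (5,6): δ = 141.57°  ·
  (5,7): δ = 79.65°  ·
  (6,7): δ = 118.07°  ·
antipodal pairs: 3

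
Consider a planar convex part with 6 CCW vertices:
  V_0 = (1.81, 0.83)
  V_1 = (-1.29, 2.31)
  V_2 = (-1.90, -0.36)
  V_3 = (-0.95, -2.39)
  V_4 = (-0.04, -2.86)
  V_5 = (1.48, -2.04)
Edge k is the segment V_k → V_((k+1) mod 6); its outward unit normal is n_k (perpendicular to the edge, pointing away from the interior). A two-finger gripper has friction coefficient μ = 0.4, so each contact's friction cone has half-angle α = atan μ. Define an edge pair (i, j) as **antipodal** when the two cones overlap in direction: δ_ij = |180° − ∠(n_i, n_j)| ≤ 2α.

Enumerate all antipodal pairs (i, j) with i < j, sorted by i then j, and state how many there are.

α = atan 0.4 = 21.80°;  2α = 43.60°
n_0 = (+0.4308, +0.9024)
n_1 = (-0.9749, +0.2227)
n_2 = (-0.9057, -0.4239)
n_3 = (-0.4589, -0.8885)
n_4 = (+0.4748, -0.8801)
n_5 = (+0.9935, -0.1142)
  (0,1): δ = 77.35°  ·
  (0,2): δ = 39.40°  ✓
  (0,3): δ = 1.79°  ✓
  (0,4): δ = 53.87°  ·
  (0,5): δ = 108.96°  ·
  (1,2): δ = 142.05°  ·
  (1,3): δ = 104.45°  ·
  (1,4): δ = 48.79°  ·
  (1,5): δ = 6.31°  ✓
  (2,3): δ = 142.39°  ·
  (2,4): δ = 86.73°  ·
  (2,5): δ = 31.64°  ✓
  (3,4): δ = 124.34°  ·
  (3,5): δ = 69.24°  ·
  (4,5): δ = 124.90°  ·
antipodal pairs: 4

count = 4; pairs: (0,2), (0,3), (1,5), (2,5)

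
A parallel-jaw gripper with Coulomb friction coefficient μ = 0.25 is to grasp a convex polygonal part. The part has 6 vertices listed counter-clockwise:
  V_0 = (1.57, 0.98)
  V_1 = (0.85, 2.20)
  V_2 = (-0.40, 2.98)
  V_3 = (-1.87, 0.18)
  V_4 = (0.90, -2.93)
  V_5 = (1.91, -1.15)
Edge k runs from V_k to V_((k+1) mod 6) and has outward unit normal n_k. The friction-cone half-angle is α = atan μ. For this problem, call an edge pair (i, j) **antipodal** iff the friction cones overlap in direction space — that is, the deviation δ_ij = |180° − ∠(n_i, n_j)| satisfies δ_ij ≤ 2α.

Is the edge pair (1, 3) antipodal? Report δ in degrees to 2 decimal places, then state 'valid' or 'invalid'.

δ = 16.35°, valid

α = atan 0.25 = 14.04°;  2α = 28.07°
edge 1: e_1 = (-1.25, +0.78);  n_1 = (+0.5294, +0.8484)
edge 3: e_3 = (+2.77, -3.11);  n_3 = (-0.7467, -0.6651)
∠(n_1, n_3) = 163.65°
δ = |180° − 163.65°| = 16.35°
16.35° ≤ 2α = 28.07°  →  valid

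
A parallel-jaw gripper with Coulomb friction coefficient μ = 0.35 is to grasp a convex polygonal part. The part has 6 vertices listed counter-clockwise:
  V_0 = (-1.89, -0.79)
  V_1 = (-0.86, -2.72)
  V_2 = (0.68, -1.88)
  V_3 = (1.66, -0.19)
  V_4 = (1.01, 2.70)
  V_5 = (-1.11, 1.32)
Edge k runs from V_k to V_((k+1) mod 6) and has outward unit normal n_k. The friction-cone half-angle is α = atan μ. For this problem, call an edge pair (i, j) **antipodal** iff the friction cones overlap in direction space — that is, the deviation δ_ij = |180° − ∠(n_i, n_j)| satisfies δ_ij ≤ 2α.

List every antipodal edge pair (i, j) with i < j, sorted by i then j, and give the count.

count = 5; pairs: (0,3), (1,4), (2,4), (2,5), (3,5)

α = atan 0.35 = 19.29°;  2α = 38.58°
n_0 = (-0.8822, -0.4708)
n_1 = (+0.4789, -0.8779)
n_2 = (+0.8651, -0.5016)
n_3 = (+0.9756, +0.2194)
n_4 = (-0.5455, +0.8381)
n_5 = (-0.9380, +0.3467)
  (0,1): δ = 89.48°  ·
  (0,2): δ = 58.20°  ·
  (0,3): δ = 15.41°  ✓
  (0,4): δ = 94.97°  ·
  (0,5): δ = 131.62°  ·
  (1,2): δ = 148.72°  ·
  (1,3): δ = 105.93°  ·
  (1,4): δ = 4.45°  ✓
  (1,5): δ = 41.10°  ·
  (2,3): δ = 137.22°  ·
  (2,4): δ = 26.83°  ✓
  (2,5): δ = 9.82°  ✓
  (3,4): δ = 69.61°  ·
  (3,5): δ = 32.96°  ✓
  (4,5): δ = 143.35°  ·
antipodal pairs: 5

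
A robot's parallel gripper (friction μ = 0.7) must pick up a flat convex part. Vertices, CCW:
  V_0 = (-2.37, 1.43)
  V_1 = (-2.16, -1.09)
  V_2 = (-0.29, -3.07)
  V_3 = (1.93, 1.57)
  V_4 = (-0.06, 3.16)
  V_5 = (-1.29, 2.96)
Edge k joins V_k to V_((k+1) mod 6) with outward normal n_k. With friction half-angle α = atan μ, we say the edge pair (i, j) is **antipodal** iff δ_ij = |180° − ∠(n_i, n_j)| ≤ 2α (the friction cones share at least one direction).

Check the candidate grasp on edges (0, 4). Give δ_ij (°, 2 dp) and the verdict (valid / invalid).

δ = 94.47°, invalid

α = atan 0.7 = 34.99°;  2α = 69.98°
edge 0: e_0 = (+0.21, -2.52);  n_0 = (-0.9965, -0.0830)
edge 4: e_4 = (-1.23, -0.20);  n_4 = (-0.1605, +0.9870)
∠(n_0, n_4) = 85.53°
δ = |180° − 85.53°| = 94.47°
94.47° > 2α = 69.98°  →  invalid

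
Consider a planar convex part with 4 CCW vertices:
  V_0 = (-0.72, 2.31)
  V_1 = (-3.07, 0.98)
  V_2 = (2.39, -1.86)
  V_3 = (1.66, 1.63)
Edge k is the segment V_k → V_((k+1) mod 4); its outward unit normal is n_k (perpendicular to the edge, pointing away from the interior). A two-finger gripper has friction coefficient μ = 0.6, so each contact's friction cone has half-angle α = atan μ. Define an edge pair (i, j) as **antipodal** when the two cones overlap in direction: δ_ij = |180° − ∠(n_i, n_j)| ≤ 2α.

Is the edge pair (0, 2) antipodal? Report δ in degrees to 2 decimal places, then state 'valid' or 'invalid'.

δ = 72.31°, invalid

α = atan 0.6 = 30.96°;  2α = 61.93°
edge 0: e_0 = (-2.35, -1.33);  n_0 = (-0.4925, +0.8703)
edge 2: e_2 = (-0.73, +3.49);  n_2 = (+0.9788, +0.2047)
∠(n_0, n_2) = 107.69°
δ = |180° − 107.69°| = 72.31°
72.31° > 2α = 61.93°  →  invalid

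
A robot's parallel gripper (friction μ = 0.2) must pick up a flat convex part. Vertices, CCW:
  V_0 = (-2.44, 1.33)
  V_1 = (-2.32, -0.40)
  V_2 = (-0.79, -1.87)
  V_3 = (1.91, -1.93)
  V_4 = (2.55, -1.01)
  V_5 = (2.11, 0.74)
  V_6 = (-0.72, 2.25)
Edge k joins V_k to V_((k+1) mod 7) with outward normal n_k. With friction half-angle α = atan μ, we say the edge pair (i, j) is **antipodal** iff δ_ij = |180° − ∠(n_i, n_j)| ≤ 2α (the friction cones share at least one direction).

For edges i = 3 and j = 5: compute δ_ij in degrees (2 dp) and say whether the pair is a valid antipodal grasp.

α = atan 0.2 = 11.31°;  2α = 22.62°
edge 3: e_3 = (+0.64, +0.92);  n_3 = (+0.8209, -0.5711)
edge 5: e_5 = (-2.83, +1.51);  n_5 = (+0.4708, +0.8823)
∠(n_3, n_5) = 96.74°
δ = |180° − 96.74°| = 83.26°
83.26° > 2α = 22.62°  →  invalid

δ = 83.26°, invalid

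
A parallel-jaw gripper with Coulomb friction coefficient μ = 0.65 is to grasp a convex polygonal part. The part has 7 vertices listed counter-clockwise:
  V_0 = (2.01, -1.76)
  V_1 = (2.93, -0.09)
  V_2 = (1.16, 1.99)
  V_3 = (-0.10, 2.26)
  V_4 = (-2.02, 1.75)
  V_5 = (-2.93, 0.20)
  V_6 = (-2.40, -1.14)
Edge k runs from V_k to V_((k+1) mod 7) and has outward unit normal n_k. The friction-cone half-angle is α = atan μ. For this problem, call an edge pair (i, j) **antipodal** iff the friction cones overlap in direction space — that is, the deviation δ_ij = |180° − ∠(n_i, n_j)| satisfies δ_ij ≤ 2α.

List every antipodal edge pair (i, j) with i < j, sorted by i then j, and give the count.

count = 8; pairs: (0,3), (0,4), (0,5), (1,5), (1,6), (2,5), (2,6), (3,6)

α = atan 0.65 = 33.02°;  2α = 66.05°
n_0 = (+0.8759, -0.4825)
n_1 = (+0.7616, +0.6481)
n_2 = (+0.2095, +0.9778)
n_3 = (-0.2567, +0.9665)
n_4 = (-0.8624, +0.5063)
n_5 = (-0.9299, -0.3678)
n_6 = (-0.1392, -0.9903)
  (0,1): δ = 110.75°  ·
  (0,2): δ = 73.24°  ·
  (0,3): δ = 46.27°  ✓
  (0,4): δ = 1.57°  ✓
  (0,5): δ = 50.43°  ✓
  (0,6): δ = 110.85°  ·
  (1,2): δ = 142.49°  ·
  (1,3): δ = 115.52°  ·
  (1,4): δ = 70.81°  ·
  (1,5): δ = 18.82°  ✓
  (1,6): δ = 41.60°  ✓
  (2,3): δ = 153.03°  ·
  (2,4): δ = 108.32°  ·
  (2,5): δ = 56.33°  ✓
  (2,6): δ = 4.09°  ✓
  (3,4): δ = 135.29°  ·
  (3,5): δ = 83.30°  ·
  (3,6): δ = 22.88°  ✓
  (4,5): δ = 128.00°  ·
  (4,6): δ = 67.59°  ·
  (5,6): δ = 119.58°  ·
antipodal pairs: 8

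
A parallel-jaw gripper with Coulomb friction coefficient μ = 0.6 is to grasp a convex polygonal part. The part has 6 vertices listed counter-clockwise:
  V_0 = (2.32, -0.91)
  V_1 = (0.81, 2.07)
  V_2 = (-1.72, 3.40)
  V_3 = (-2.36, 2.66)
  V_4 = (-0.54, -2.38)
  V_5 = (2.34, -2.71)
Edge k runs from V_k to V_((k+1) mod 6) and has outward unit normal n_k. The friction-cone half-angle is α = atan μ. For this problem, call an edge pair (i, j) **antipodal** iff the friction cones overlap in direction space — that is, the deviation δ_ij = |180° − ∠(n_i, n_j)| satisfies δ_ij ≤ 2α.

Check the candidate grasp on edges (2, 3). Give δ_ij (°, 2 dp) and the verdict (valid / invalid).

δ = 119.29°, invalid

α = atan 0.6 = 30.96°;  2α = 61.93°
edge 2: e_2 = (-0.64, -0.74);  n_2 = (-0.7564, +0.6542)
edge 3: e_3 = (+1.82, -5.04);  n_3 = (-0.9406, -0.3396)
∠(n_2, n_3) = 60.71°
δ = |180° − 60.71°| = 119.29°
119.29° > 2α = 61.93°  →  invalid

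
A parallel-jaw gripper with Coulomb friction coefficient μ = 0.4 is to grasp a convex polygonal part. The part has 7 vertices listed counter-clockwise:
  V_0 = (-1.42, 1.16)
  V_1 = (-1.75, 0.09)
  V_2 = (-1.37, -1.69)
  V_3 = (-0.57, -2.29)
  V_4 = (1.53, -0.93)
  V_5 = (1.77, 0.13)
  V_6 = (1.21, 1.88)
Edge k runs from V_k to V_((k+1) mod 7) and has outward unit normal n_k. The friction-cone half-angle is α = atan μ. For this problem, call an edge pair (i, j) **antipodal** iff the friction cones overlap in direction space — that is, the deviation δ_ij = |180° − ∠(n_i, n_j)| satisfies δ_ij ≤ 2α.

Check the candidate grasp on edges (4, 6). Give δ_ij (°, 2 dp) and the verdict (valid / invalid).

α = atan 0.4 = 21.80°;  2α = 43.60°
edge 4: e_4 = (+0.24, +1.06);  n_4 = (+0.9753, -0.2208)
edge 6: e_6 = (-2.63, -0.72);  n_6 = (-0.2640, +0.9645)
∠(n_4, n_6) = 118.07°
δ = |180° − 118.07°| = 61.93°
61.93° > 2α = 43.60°  →  invalid

δ = 61.93°, invalid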